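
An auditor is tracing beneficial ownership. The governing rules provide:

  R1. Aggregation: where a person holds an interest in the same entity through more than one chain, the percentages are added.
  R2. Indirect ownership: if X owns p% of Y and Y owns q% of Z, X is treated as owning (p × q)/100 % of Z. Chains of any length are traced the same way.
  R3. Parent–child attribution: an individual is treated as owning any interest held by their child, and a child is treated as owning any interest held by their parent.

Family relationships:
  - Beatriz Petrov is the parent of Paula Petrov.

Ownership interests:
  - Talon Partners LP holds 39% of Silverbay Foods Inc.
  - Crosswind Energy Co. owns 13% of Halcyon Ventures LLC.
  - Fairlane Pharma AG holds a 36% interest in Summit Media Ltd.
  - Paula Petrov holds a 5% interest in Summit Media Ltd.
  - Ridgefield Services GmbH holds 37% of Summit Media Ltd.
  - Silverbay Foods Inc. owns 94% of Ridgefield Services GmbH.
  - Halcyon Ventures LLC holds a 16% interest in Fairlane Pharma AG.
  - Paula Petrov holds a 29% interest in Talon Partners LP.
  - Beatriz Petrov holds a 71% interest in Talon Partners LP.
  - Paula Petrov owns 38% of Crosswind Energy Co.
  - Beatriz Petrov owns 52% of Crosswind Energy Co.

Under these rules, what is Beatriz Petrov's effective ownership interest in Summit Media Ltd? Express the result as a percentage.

By parent–child attribution (R3), Beatriz Petrov is treated as also owning Paula Petrov's interest in Talon Partners LP, giving 71% + 29% = 100%.
By parent–child attribution (R3), Beatriz Petrov is treated as also owning Paula Petrov's interest in Crosswind Energy Co, giving 52% + 38% = 90%.
By parent–child attribution (R3), Beatriz Petrov is treated as owning Paula Petrov's 5% interest in Summit Media Ltd.
Chain via Talon Partners LP → Silverbay Foods Inc. → Ridgefield Services GmbH (R2): 100% × 39% × 94% × 37% = 13.5642% of Summit Media Ltd.
Chain via Crosswind Energy Co. → Halcyon Ventures LLC → Fairlane Pharma AG (R2): 90% × 13% × 16% × 36% = 0.67392% of Summit Media Ltd.
Direct interest in Summit Media Ltd: 5%.
Aggregating (R1): 13.5642% + 0.67392% + 5% = 19.23812%.

19.23812%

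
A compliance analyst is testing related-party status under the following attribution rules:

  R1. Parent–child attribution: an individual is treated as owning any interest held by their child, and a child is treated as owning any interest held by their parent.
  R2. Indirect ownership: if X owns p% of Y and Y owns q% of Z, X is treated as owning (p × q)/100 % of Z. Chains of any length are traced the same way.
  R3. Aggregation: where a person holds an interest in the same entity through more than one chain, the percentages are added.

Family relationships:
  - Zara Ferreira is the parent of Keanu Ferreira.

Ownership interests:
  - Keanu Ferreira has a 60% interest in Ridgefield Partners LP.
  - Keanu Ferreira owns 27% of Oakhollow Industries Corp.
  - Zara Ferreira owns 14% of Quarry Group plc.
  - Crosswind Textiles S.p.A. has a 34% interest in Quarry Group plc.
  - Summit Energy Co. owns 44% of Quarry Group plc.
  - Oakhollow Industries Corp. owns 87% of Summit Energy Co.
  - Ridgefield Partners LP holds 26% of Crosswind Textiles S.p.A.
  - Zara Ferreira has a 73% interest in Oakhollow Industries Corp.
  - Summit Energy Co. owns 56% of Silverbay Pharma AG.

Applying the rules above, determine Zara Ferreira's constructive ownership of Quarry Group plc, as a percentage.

By parent–child attribution (R1), Zara Ferreira is treated as also owning Keanu Ferreira's interest in Oakhollow Industries Corp, giving 73% + 27% = 100%.
By parent–child attribution (R1), Zara Ferreira is treated as owning Keanu Ferreira's 60% interest in Ridgefield Partners LP.
Chain via Oakhollow Industries Corp. → Summit Energy Co. (R2): 100% × 87% × 44% = 38.28% of Quarry Group plc.
Direct interest in Quarry Group plc: 14%.
Chain via Ridgefield Partners LP → Crosswind Textiles S.p.A. (R2): 60% × 26% × 34% = 5.304% of Quarry Group plc.
Aggregating (R3): 38.28% + 14% + 5.304% = 57.584%.

57.584%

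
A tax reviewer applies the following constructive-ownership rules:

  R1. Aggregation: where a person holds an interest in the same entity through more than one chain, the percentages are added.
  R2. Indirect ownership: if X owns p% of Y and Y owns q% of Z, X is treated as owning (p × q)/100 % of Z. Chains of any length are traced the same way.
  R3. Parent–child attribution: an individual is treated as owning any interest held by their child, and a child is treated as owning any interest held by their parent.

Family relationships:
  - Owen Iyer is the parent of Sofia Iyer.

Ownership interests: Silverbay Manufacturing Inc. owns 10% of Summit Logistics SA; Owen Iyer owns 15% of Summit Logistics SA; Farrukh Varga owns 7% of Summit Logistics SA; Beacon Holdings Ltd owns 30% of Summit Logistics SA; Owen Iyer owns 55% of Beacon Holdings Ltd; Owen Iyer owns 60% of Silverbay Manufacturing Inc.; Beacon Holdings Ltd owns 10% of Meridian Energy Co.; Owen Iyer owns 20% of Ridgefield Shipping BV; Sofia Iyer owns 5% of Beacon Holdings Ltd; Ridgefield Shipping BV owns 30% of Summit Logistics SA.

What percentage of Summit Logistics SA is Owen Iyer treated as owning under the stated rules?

45%

By parent–child attribution (R3), Owen Iyer is treated as also owning Sofia Iyer's interest in Beacon Holdings Ltd, giving 55% + 5% = 60%.
Chain via Silverbay Manufacturing Inc. (R2): 60% × 10% = 6% of Summit Logistics SA.
Chain via Beacon Holdings Ltd (R2): 60% × 30% = 18% of Summit Logistics SA.
Chain via Ridgefield Shipping BV (R2): 20% × 30% = 6% of Summit Logistics SA.
Direct interest in Summit Logistics SA: 15%.
Aggregating (R1): 6% + 18% + 6% + 15% = 45%.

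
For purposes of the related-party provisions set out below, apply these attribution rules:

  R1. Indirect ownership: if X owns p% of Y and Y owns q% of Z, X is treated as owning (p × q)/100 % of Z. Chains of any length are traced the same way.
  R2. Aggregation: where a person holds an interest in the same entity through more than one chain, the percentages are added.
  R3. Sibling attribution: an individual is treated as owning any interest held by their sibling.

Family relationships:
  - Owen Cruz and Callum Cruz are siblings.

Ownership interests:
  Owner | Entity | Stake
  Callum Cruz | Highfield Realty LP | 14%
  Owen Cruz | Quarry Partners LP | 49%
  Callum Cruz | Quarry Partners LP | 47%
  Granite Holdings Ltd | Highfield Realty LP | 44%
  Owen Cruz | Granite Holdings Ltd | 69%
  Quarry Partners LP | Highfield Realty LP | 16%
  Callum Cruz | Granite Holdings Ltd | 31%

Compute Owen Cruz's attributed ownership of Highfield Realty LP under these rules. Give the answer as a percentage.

73.36%

By sibling attribution (R3), Owen Cruz is treated as also owning Callum Cruz's interest in Granite Holdings Ltd, giving 69% + 31% = 100%.
By sibling attribution (R3), Owen Cruz is treated as also owning Callum Cruz's interest in Quarry Partners LP, giving 49% + 47% = 96%.
By sibling attribution (R3), Owen Cruz is treated as owning Callum Cruz's 14% interest in Highfield Realty LP.
Chain via Granite Holdings Ltd (R1): 100% × 44% = 44% of Highfield Realty LP.
Chain via Quarry Partners LP (R1): 96% × 16% = 15.36% of Highfield Realty LP.
Direct interest in Highfield Realty LP: 14%.
Aggregating (R2): 44% + 15.36% + 14% = 73.36%.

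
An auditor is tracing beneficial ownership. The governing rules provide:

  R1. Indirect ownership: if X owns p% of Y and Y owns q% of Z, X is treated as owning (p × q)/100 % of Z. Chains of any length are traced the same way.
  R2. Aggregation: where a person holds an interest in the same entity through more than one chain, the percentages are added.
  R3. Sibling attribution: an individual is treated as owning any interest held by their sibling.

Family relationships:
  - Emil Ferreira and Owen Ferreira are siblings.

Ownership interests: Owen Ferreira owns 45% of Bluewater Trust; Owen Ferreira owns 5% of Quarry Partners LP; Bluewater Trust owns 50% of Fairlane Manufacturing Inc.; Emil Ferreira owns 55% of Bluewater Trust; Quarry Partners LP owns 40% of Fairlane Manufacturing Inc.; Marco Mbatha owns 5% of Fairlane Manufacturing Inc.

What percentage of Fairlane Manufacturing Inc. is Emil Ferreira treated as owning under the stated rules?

52%

By sibling attribution (R3), Emil Ferreira is treated as also owning Owen Ferreira's interest in Bluewater Trust, giving 55% + 45% = 100%.
By sibling attribution (R3), Emil Ferreira is treated as owning Owen Ferreira's 5% interest in Quarry Partners LP.
Chain via Bluewater Trust (R1): 100% × 50% = 50% of Fairlane Manufacturing Inc.
Chain via Quarry Partners LP (R1): 5% × 40% = 2% of Fairlane Manufacturing Inc.
Aggregating (R2): 50% + 2% = 52%.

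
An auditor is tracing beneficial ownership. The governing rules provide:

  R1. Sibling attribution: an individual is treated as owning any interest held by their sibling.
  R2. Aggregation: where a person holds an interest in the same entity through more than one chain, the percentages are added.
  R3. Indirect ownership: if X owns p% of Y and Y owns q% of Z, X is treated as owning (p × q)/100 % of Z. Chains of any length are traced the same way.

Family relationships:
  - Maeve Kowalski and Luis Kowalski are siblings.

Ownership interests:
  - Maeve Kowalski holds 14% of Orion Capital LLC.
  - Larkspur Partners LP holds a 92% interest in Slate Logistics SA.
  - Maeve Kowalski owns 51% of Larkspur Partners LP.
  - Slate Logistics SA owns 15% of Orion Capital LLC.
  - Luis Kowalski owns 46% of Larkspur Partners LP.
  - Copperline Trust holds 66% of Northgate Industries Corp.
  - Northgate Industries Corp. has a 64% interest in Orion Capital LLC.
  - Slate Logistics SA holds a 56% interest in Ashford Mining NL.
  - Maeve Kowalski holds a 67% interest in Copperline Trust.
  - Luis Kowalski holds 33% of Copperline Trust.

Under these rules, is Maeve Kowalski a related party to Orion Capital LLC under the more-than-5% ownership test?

By sibling attribution (R1), Maeve Kowalski is treated as also owning Luis Kowalski's interest in Copperline Trust, giving 67% + 33% = 100%.
By sibling attribution (R1), Maeve Kowalski is treated as also owning Luis Kowalski's interest in Larkspur Partners LP, giving 51% + 46% = 97%.
Chain via Copperline Trust → Northgate Industries Corp. (R3): 100% × 66% × 64% = 42.24% of Orion Capital LLC.
Chain via Larkspur Partners LP → Slate Logistics SA (R3): 97% × 92% × 15% = 13.386% of Orion Capital LLC.
Direct interest in Orion Capital LLC: 14%.
Aggregating (R2): 42.24% + 13.386% + 14% = 69.626%.
69.626% exceeds the 5% threshold, so Maeve is a related party to Orion Capital LLC.

Yes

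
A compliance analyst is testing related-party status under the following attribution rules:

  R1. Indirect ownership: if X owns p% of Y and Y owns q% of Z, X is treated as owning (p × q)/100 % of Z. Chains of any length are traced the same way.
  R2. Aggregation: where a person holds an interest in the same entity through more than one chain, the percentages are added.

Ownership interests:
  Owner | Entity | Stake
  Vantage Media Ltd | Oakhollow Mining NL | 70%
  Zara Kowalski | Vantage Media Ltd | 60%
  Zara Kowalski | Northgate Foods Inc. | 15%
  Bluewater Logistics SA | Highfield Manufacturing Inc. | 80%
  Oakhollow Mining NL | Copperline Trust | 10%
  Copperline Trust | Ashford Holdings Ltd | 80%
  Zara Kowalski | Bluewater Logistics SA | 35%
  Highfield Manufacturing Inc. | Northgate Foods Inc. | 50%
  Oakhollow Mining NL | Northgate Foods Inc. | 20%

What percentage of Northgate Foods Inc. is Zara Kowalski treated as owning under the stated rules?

Chain via Bluewater Logistics SA → Highfield Manufacturing Inc. (R1): 35% × 80% × 50% = 14% of Northgate Foods Inc.
Chain via Vantage Media Ltd → Oakhollow Mining NL (R1): 60% × 70% × 20% = 8.4% of Northgate Foods Inc.
Direct interest in Northgate Foods Inc: 15%.
Aggregating (R2): 14% + 8.4% + 15% = 37.4%.

37.4%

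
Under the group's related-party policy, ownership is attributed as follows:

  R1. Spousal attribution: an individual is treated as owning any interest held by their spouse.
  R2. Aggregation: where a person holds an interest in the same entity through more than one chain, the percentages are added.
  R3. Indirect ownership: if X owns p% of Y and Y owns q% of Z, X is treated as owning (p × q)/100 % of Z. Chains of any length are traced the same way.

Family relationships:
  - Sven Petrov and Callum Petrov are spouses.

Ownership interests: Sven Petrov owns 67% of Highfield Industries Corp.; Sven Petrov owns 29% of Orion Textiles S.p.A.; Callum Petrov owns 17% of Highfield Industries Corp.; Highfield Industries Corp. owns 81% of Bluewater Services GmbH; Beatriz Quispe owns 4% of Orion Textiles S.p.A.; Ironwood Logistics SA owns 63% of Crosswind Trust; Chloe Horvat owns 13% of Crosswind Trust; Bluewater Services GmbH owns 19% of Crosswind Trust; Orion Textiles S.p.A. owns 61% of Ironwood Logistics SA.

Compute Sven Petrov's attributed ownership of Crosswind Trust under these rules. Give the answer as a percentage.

24.0723%

By spousal attribution (R1), Sven Petrov is treated as also owning Callum Petrov's interest in Highfield Industries Corp, giving 67% + 17% = 84%.
Chain via Orion Textiles S.p.A. → Ironwood Logistics SA (R3): 29% × 61% × 63% = 11.1447% of Crosswind Trust.
Chain via Highfield Industries Corp. → Bluewater Services GmbH (R3): 84% × 81% × 19% = 12.9276% of Crosswind Trust.
Aggregating (R2): 11.1447% + 12.9276% = 24.0723%.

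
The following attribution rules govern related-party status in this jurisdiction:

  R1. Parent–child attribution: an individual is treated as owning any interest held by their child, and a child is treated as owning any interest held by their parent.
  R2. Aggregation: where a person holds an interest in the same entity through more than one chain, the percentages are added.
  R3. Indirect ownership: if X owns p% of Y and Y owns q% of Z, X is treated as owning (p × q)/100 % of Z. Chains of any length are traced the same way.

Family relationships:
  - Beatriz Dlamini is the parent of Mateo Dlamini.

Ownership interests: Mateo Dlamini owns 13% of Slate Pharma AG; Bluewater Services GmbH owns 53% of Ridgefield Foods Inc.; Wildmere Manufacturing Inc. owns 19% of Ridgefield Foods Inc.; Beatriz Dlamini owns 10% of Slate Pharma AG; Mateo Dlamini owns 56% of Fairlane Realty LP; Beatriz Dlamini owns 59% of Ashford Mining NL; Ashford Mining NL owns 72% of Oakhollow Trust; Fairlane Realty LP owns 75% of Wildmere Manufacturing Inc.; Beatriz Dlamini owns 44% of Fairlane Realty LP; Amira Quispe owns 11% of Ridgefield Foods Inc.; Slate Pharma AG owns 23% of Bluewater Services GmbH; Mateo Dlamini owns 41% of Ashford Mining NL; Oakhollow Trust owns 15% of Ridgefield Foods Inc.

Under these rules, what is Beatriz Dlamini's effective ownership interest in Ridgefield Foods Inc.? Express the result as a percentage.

By parent–child attribution (R1), Beatriz Dlamini is treated as also owning Mateo Dlamini's interest in Ashford Mining NL, giving 59% + 41% = 100%.
By parent–child attribution (R1), Beatriz Dlamini is treated as also owning Mateo Dlamini's interest in Slate Pharma AG, giving 10% + 13% = 23%.
By parent–child attribution (R1), Beatriz Dlamini is treated as also owning Mateo Dlamini's interest in Fairlane Realty LP, giving 44% + 56% = 100%.
Chain via Ashford Mining NL → Oakhollow Trust (R3): 100% × 72% × 15% = 10.8% of Ridgefield Foods Inc.
Chain via Slate Pharma AG → Bluewater Services GmbH (R3): 23% × 23% × 53% = 2.8037% of Ridgefield Foods Inc.
Chain via Fairlane Realty LP → Wildmere Manufacturing Inc. (R3): 100% × 75% × 19% = 14.25% of Ridgefield Foods Inc.
Aggregating (R2): 10.8% + 2.8037% + 14.25% = 27.8537%.

27.8537%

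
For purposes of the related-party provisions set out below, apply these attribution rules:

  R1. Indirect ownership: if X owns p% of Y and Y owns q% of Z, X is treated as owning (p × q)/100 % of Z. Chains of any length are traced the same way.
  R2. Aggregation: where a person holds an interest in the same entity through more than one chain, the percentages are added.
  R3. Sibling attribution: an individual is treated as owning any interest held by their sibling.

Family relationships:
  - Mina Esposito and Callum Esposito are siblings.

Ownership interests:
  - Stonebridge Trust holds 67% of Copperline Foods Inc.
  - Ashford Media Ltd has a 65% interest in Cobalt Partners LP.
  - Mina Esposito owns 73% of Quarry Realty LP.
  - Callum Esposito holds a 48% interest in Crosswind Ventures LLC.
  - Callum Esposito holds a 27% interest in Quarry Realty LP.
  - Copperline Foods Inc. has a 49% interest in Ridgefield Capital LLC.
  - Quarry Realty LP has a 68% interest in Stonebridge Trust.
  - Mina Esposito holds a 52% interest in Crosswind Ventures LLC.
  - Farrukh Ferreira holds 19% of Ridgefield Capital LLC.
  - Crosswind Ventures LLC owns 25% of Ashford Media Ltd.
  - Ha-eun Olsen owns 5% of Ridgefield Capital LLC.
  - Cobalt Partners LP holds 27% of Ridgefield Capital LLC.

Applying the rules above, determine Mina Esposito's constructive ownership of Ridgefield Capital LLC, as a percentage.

26.7119%

By sibling attribution (R3), Mina Esposito is treated as also owning Callum Esposito's interest in Quarry Realty LP, giving 73% + 27% = 100%.
By sibling attribution (R3), Mina Esposito is treated as also owning Callum Esposito's interest in Crosswind Ventures LLC, giving 52% + 48% = 100%.
Chain via Quarry Realty LP → Stonebridge Trust → Copperline Foods Inc. (R1): 100% × 68% × 67% × 49% = 22.3244% of Ridgefield Capital LLC.
Chain via Crosswind Ventures LLC → Ashford Media Ltd → Cobalt Partners LP (R1): 100% × 25% × 65% × 27% = 4.3875% of Ridgefield Capital LLC.
Aggregating (R2): 22.3244% + 4.3875% = 26.7119%.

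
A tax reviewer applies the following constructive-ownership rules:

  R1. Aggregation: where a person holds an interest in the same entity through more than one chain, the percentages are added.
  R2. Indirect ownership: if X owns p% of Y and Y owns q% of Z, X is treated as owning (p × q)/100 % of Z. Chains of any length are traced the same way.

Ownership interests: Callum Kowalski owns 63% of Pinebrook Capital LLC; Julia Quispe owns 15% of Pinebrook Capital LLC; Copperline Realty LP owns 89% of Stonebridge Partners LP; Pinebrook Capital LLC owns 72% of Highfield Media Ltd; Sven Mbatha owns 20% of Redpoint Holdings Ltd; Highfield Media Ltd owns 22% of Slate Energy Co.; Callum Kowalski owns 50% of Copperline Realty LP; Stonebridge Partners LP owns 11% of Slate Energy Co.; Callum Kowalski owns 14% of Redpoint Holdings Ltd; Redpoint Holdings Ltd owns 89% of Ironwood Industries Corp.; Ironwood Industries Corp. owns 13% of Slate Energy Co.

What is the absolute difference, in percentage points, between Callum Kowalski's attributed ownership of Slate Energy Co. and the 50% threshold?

Chain via Redpoint Holdings Ltd → Ironwood Industries Corp. (R2): 14% × 89% × 13% = 1.6198% of Slate Energy Co.
Chain via Copperline Realty LP → Stonebridge Partners LP (R2): 50% × 89% × 11% = 4.895% of Slate Energy Co.
Chain via Pinebrook Capital LLC → Highfield Media Ltd (R2): 63% × 72% × 22% = 9.9792% of Slate Energy Co.
Aggregating (R1): 1.6198% + 4.895% + 9.9792% = 16.494%.
16.494% falls short of the 50% threshold by 33.506 percentage points.

33.506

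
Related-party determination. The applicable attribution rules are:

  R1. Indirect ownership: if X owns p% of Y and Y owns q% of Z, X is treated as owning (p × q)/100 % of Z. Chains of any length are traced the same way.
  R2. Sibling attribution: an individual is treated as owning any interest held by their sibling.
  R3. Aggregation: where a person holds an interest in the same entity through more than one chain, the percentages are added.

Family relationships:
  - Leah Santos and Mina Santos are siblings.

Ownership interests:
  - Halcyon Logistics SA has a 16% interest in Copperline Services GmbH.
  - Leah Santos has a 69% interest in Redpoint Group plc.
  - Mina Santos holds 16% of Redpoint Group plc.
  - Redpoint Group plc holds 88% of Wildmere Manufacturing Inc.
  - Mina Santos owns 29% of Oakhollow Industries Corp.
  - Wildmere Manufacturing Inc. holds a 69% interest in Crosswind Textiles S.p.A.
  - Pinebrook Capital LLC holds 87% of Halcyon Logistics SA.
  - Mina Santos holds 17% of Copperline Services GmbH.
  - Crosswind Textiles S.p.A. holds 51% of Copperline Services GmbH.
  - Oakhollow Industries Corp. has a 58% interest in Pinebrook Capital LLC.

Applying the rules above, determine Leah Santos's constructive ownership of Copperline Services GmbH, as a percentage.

45.663464%

By sibling attribution (R2), Leah Santos is treated as also owning Mina Santos's interest in Redpoint Group plc, giving 69% + 16% = 85%.
By sibling attribution (R2), Leah Santos is treated as owning Mina Santos's 29% interest in Oakhollow Industries Corp.
By sibling attribution (R2), Leah Santos is treated as owning Mina Santos's 17% interest in Copperline Services GmbH.
Chain via Redpoint Group plc → Wildmere Manufacturing Inc. → Crosswind Textiles S.p.A. (R1): 85% × 88% × 69% × 51% = 26.32212% of Copperline Services GmbH.
Chain via Oakhollow Industries Corp. → Pinebrook Capital LLC → Halcyon Logistics SA (R1): 29% × 58% × 87% × 16% = 2.341344% of Copperline Services GmbH.
Direct interest in Copperline Services GmbH: 17%.
Aggregating (R3): 26.32212% + 2.341344% + 17% = 45.663464%.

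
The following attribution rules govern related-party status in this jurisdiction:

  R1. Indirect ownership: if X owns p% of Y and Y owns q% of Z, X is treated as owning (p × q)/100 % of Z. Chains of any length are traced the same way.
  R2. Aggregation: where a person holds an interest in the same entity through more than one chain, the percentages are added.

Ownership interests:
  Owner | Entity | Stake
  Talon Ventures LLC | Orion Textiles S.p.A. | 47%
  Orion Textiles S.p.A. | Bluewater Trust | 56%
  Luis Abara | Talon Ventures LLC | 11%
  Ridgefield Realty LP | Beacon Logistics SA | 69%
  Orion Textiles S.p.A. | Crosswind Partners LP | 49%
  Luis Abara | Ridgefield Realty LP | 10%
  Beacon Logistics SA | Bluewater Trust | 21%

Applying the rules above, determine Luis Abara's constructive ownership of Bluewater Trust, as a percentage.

4.3442%

Chain via Talon Ventures LLC → Orion Textiles S.p.A. (R1): 11% × 47% × 56% = 2.8952% of Bluewater Trust.
Chain via Ridgefield Realty LP → Beacon Logistics SA (R1): 10% × 69% × 21% = 1.449% of Bluewater Trust.
Aggregating (R2): 2.8952% + 1.449% = 4.3442%.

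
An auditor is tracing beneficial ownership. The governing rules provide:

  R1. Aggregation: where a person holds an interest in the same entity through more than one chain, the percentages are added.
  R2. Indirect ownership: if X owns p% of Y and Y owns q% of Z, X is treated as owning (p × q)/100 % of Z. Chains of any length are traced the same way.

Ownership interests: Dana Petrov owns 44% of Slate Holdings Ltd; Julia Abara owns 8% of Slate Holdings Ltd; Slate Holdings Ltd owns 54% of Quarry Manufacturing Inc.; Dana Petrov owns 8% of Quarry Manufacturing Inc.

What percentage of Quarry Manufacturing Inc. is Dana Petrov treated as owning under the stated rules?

31.76%

Chain via Slate Holdings Ltd (R2): 44% × 54% = 23.76% of Quarry Manufacturing Inc.
Direct interest in Quarry Manufacturing Inc: 8%.
Aggregating (R1): 23.76% + 8% = 31.76%.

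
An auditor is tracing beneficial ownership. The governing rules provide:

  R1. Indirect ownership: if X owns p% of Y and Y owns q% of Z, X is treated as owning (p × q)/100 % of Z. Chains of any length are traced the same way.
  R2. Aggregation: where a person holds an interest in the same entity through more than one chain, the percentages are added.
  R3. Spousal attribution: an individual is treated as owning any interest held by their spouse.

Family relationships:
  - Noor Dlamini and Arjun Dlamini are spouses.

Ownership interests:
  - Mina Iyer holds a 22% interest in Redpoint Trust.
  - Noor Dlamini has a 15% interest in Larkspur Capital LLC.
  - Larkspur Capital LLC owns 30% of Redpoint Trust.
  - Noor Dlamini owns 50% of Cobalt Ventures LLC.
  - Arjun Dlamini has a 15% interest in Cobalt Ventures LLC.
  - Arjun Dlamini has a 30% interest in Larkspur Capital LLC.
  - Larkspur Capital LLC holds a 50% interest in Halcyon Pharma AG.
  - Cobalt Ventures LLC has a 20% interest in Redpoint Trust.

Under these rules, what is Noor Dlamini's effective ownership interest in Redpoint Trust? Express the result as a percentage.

26.5%

By spousal attribution (R3), Noor Dlamini is treated as also owning Arjun Dlamini's interest in Cobalt Ventures LLC, giving 50% + 15% = 65%.
By spousal attribution (R3), Noor Dlamini is treated as also owning Arjun Dlamini's interest in Larkspur Capital LLC, giving 15% + 30% = 45%.
Chain via Cobalt Ventures LLC (R1): 65% × 20% = 13% of Redpoint Trust.
Chain via Larkspur Capital LLC (R1): 45% × 30% = 13.5% of Redpoint Trust.
Aggregating (R2): 13% + 13.5% = 26.5%.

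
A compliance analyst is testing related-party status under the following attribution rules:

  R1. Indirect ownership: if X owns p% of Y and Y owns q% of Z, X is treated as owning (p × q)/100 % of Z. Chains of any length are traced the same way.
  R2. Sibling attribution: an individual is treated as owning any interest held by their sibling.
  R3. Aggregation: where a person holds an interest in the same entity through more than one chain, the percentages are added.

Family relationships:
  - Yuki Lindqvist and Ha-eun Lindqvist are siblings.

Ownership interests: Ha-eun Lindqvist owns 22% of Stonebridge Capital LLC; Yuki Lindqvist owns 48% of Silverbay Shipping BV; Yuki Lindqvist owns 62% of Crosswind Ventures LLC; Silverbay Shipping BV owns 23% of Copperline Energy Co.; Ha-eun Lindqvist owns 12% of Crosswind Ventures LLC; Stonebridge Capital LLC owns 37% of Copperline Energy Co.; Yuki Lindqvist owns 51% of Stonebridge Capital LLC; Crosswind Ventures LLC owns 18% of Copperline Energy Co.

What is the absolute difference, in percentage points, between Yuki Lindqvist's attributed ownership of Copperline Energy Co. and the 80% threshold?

28.63

By sibling attribution (R2), Yuki Lindqvist is treated as also owning Ha-eun Lindqvist's interest in Crosswind Ventures LLC, giving 62% + 12% = 74%.
By sibling attribution (R2), Yuki Lindqvist is treated as also owning Ha-eun Lindqvist's interest in Stonebridge Capital LLC, giving 51% + 22% = 73%.
Chain via Crosswind Ventures LLC (R1): 74% × 18% = 13.32% of Copperline Energy Co.
Chain via Silverbay Shipping BV (R1): 48% × 23% = 11.04% of Copperline Energy Co.
Chain via Stonebridge Capital LLC (R1): 73% × 37% = 27.01% of Copperline Energy Co.
Aggregating (R3): 13.32% + 11.04% + 27.01% = 51.37%.
51.37% falls short of the 80% threshold by 28.63 percentage points.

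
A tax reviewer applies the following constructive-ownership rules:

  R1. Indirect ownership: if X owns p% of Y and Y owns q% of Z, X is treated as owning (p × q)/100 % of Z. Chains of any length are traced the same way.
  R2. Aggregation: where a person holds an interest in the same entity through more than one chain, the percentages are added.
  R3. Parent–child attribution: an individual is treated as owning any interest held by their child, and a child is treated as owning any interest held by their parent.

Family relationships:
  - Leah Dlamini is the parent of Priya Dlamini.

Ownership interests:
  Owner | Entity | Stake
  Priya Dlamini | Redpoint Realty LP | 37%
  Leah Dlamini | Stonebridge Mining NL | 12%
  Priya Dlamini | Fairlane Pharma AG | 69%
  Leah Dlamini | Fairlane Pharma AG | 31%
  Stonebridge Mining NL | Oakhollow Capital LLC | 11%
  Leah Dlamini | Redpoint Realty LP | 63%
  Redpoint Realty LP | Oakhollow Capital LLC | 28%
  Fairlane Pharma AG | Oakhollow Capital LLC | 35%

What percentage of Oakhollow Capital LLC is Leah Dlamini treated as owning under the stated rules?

By parent–child attribution (R3), Leah Dlamini is treated as also owning Priya Dlamini's interest in Redpoint Realty LP, giving 63% + 37% = 100%.
By parent–child attribution (R3), Leah Dlamini is treated as also owning Priya Dlamini's interest in Fairlane Pharma AG, giving 31% + 69% = 100%.
Chain via Stonebridge Mining NL (R1): 12% × 11% = 1.32% of Oakhollow Capital LLC.
Chain via Redpoint Realty LP (R1): 100% × 28% = 28% of Oakhollow Capital LLC.
Chain via Fairlane Pharma AG (R1): 100% × 35% = 35% of Oakhollow Capital LLC.
Aggregating (R2): 1.32% + 28% + 35% = 64.32%.

64.32%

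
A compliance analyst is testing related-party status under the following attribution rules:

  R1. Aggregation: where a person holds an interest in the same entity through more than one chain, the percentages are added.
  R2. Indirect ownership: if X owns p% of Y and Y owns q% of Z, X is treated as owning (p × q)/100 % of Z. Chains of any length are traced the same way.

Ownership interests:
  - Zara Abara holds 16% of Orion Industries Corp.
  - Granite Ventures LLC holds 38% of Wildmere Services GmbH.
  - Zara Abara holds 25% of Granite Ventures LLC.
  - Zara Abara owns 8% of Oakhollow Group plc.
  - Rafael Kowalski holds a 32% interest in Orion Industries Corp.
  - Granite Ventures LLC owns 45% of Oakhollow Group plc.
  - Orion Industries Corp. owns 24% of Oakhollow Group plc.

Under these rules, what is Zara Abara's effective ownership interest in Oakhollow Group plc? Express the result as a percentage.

Chain via Granite Ventures LLC (R2): 25% × 45% = 11.25% of Oakhollow Group plc.
Chain via Orion Industries Corp. (R2): 16% × 24% = 3.84% of Oakhollow Group plc.
Direct interest in Oakhollow Group plc: 8%.
Aggregating (R1): 11.25% + 3.84% + 8% = 23.09%.

23.09%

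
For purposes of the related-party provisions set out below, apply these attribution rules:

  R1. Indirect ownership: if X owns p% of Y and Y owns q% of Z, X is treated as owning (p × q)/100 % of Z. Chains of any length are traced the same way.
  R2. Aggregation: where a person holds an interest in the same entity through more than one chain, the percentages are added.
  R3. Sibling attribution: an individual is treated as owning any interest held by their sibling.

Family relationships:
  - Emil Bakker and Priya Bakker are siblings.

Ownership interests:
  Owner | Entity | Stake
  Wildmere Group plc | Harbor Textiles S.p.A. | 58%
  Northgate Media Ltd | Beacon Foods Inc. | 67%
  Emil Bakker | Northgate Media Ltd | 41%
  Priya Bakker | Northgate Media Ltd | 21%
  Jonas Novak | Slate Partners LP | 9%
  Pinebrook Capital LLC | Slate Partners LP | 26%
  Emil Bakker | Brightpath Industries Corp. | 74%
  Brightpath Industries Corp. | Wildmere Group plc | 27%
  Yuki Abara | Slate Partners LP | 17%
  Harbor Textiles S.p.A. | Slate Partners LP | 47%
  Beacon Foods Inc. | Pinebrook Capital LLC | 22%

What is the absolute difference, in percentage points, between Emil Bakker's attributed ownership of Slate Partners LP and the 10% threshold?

2.177364

By sibling attribution (R3), Emil Bakker is treated as also owning Priya Bakker's interest in Northgate Media Ltd, giving 41% + 21% = 62%.
Chain via Brightpath Industries Corp. → Wildmere Group plc → Harbor Textiles S.p.A. (R1): 74% × 27% × 58% × 47% = 5.446548% of Slate Partners LP.
Chain via Northgate Media Ltd → Beacon Foods Inc. → Pinebrook Capital LLC (R1): 62% × 67% × 22% × 26% = 2.376088% of Slate Partners LP.
Aggregating (R2): 5.446548% + 2.376088% = 7.822636%.
7.822636% falls short of the 10% threshold by 2.177364 percentage points.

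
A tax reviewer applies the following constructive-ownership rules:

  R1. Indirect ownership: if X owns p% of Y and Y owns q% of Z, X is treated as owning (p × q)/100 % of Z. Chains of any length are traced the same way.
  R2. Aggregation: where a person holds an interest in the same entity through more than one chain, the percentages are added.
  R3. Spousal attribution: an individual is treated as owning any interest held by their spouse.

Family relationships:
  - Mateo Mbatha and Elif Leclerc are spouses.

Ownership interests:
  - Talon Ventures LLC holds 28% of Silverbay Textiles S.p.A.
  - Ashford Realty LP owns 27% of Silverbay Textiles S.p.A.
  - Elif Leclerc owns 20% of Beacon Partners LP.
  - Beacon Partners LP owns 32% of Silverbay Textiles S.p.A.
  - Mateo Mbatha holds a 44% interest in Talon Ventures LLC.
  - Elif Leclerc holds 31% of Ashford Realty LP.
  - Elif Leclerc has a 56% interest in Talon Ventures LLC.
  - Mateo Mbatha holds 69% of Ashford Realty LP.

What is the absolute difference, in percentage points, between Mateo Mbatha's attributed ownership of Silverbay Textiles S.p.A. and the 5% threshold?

By spousal attribution (R3), Mateo Mbatha is treated as also owning Elif Leclerc's interest in Ashford Realty LP, giving 69% + 31% = 100%.
By spousal attribution (R3), Mateo Mbatha is treated as also owning Elif Leclerc's interest in Talon Ventures LLC, giving 44% + 56% = 100%.
By spousal attribution (R3), Mateo Mbatha is treated as owning Elif Leclerc's 20% interest in Beacon Partners LP.
Chain via Ashford Realty LP (R1): 100% × 27% = 27% of Silverbay Textiles S.p.A.
Chain via Talon Ventures LLC (R1): 100% × 28% = 28% of Silverbay Textiles S.p.A.
Chain via Beacon Partners LP (R1): 20% × 32% = 6.4% of Silverbay Textiles S.p.A.
Aggregating (R2): 27% + 28% + 6.4% = 61.4%.
61.4% exceeds the 5% threshold by 56.4 percentage points.

56.4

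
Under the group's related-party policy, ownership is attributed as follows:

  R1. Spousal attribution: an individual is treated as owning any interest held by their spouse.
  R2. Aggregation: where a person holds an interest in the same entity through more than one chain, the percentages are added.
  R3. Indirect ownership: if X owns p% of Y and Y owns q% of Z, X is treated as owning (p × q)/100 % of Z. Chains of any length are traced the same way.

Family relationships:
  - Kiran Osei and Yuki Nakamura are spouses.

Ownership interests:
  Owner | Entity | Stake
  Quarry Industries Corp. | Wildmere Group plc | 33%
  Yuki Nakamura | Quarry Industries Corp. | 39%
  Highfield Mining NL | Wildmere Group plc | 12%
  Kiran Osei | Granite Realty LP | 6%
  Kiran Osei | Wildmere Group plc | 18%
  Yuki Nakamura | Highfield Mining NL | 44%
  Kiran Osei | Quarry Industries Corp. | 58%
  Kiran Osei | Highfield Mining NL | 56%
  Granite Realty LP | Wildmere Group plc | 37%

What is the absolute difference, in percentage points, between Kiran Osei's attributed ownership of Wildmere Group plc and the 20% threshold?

44.23

By spousal attribution (R1), Kiran Osei is treated as also owning Yuki Nakamura's interest in Highfield Mining NL, giving 56% + 44% = 100%.
By spousal attribution (R1), Kiran Osei is treated as also owning Yuki Nakamura's interest in Quarry Industries Corp, giving 58% + 39% = 97%.
Chain via Highfield Mining NL (R3): 100% × 12% = 12% of Wildmere Group plc.
Chain via Quarry Industries Corp. (R3): 97% × 33% = 32.01% of Wildmere Group plc.
Chain via Granite Realty LP (R3): 6% × 37% = 2.22% of Wildmere Group plc.
Direct interest in Wildmere Group plc: 18%.
Aggregating (R2): 12% + 32.01% + 2.22% + 18% = 64.23%.
64.23% exceeds the 20% threshold by 44.23 percentage points.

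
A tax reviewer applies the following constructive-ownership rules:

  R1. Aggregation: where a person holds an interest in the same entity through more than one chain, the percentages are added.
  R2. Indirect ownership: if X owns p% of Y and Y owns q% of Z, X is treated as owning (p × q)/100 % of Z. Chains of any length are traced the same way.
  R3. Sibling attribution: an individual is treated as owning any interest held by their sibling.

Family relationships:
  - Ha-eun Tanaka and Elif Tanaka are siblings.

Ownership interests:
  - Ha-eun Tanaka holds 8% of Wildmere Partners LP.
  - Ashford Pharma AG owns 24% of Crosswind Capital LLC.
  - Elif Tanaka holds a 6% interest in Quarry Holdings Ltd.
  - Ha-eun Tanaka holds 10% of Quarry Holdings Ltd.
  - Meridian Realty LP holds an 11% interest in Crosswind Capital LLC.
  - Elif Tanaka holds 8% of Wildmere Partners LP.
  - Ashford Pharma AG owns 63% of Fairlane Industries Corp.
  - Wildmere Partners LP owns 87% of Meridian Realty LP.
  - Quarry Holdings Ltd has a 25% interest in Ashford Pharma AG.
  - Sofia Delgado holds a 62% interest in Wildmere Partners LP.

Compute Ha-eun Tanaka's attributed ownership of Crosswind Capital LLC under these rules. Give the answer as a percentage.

2.4912%

By sibling attribution (R3), Ha-eun Tanaka is treated as also owning Elif Tanaka's interest in Quarry Holdings Ltd, giving 10% + 6% = 16%.
By sibling attribution (R3), Ha-eun Tanaka is treated as also owning Elif Tanaka's interest in Wildmere Partners LP, giving 8% + 8% = 16%.
Chain via Quarry Holdings Ltd → Ashford Pharma AG (R2): 16% × 25% × 24% = 0.96% of Crosswind Capital LLC.
Chain via Wildmere Partners LP → Meridian Realty LP (R2): 16% × 87% × 11% = 1.5312% of Crosswind Capital LLC.
Aggregating (R1): 0.96% + 1.5312% = 2.4912%.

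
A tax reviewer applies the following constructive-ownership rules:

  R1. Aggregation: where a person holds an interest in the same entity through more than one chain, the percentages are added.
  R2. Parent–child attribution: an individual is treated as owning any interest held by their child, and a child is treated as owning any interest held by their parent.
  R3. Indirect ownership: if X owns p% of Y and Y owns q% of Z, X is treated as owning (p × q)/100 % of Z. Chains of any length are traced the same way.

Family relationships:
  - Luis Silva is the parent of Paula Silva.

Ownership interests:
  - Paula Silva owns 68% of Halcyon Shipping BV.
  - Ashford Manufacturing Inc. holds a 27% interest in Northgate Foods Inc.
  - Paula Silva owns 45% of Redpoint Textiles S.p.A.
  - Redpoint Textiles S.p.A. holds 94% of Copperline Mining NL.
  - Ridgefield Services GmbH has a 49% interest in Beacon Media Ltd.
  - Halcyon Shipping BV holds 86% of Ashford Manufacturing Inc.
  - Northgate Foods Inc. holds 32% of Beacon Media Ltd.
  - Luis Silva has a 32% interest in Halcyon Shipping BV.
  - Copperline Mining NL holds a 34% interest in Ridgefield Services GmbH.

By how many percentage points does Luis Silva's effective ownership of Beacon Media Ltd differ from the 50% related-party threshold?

35.52242

By parent–child attribution (R2), Luis Silva is treated as also owning Paula Silva's interest in Halcyon Shipping BV, giving 32% + 68% = 100%.
By parent–child attribution (R2), Luis Silva is treated as owning Paula Silva's 45% interest in Redpoint Textiles S.p.A.
Chain via Halcyon Shipping BV → Ashford Manufacturing Inc. → Northgate Foods Inc. (R3): 100% × 86% × 27% × 32% = 7.4304% of Beacon Media Ltd.
Chain via Redpoint Textiles S.p.A. → Copperline Mining NL → Ridgefield Services GmbH (R3): 45% × 94% × 34% × 49% = 7.04718% of Beacon Media Ltd.
Aggregating (R1): 7.4304% + 7.04718% = 14.47758%.
14.47758% falls short of the 50% threshold by 35.52242 percentage points.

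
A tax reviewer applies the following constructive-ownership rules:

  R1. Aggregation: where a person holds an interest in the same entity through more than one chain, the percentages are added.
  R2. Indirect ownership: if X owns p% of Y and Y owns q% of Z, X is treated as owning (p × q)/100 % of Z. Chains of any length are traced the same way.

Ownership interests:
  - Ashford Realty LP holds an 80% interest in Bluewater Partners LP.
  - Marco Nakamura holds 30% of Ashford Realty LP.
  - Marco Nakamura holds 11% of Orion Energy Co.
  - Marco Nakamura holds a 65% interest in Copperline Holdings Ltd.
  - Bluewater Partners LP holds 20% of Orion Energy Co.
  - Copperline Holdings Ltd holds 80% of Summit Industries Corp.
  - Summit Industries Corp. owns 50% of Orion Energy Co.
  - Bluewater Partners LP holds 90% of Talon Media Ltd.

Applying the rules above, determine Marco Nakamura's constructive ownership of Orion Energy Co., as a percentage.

Chain via Copperline Holdings Ltd → Summit Industries Corp. (R2): 65% × 80% × 50% = 26% of Orion Energy Co.
Chain via Ashford Realty LP → Bluewater Partners LP (R2): 30% × 80% × 20% = 4.8% of Orion Energy Co.
Direct interest in Orion Energy Co: 11%.
Aggregating (R1): 26% + 4.8% + 11% = 41.8%.

41.8%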